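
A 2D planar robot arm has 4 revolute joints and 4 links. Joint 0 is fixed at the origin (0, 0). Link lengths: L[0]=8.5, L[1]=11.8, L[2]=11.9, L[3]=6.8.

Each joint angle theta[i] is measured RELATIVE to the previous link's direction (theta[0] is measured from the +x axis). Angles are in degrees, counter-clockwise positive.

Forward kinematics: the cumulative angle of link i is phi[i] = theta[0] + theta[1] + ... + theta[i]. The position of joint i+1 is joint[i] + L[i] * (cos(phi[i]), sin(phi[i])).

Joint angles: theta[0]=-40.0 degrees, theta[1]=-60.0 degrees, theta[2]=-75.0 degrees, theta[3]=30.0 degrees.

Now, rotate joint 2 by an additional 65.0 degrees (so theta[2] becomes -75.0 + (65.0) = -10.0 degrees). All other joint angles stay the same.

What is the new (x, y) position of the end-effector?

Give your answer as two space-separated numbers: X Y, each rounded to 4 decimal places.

joint[0] = (0.0000, 0.0000)  (base)
link 0: phi[0] = -40 = -40 deg
  cos(-40 deg) = 0.7660, sin(-40 deg) = -0.6428
  joint[1] = (0.0000, 0.0000) + 8.5 * (0.7660, -0.6428) = (0.0000 + 6.5114, 0.0000 + -5.4637) = (6.5114, -5.4637)
link 1: phi[1] = -40 + -60 = -100 deg
  cos(-100 deg) = -0.1736, sin(-100 deg) = -0.9848
  joint[2] = (6.5114, -5.4637) + 11.8 * (-0.1736, -0.9848) = (6.5114 + -2.0490, -5.4637 + -11.6207) = (4.4623, -17.0844)
link 2: phi[2] = -40 + -60 + -10 = -110 deg
  cos(-110 deg) = -0.3420, sin(-110 deg) = -0.9397
  joint[3] = (4.4623, -17.0844) + 11.9 * (-0.3420, -0.9397) = (4.4623 + -4.0700, -17.0844 + -11.1823) = (0.3923, -28.2668)
link 3: phi[3] = -40 + -60 + -10 + 30 = -80 deg
  cos(-80 deg) = 0.1736, sin(-80 deg) = -0.9848
  joint[4] = (0.3923, -28.2668) + 6.8 * (0.1736, -0.9848) = (0.3923 + 1.1808, -28.2668 + -6.6967) = (1.5731, -34.9635)
End effector: (1.5731, -34.9635)

Answer: 1.5731 -34.9635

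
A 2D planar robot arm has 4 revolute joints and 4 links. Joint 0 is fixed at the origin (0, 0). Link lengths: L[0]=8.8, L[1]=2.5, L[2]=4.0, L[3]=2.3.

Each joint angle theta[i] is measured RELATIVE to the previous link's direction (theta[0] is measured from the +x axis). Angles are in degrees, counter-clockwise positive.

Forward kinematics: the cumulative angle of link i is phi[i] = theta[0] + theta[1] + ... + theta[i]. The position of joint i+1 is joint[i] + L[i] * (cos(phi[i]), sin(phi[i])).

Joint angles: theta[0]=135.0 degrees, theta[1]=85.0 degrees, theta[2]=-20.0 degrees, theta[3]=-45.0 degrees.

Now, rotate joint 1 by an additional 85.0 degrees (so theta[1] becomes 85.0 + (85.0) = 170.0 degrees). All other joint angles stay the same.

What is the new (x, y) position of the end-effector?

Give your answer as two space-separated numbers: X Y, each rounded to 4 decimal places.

joint[0] = (0.0000, 0.0000)  (base)
link 0: phi[0] = 135 = 135 deg
  cos(135 deg) = -0.7071, sin(135 deg) = 0.7071
  joint[1] = (0.0000, 0.0000) + 8.8 * (-0.7071, 0.7071) = (0.0000 + -6.2225, 0.0000 + 6.2225) = (-6.2225, 6.2225)
link 1: phi[1] = 135 + 170 = 305 deg
  cos(305 deg) = 0.5736, sin(305 deg) = -0.8192
  joint[2] = (-6.2225, 6.2225) + 2.5 * (0.5736, -0.8192) = (-6.2225 + 1.4339, 6.2225 + -2.0479) = (-4.7886, 4.1747)
link 2: phi[2] = 135 + 170 + -20 = 285 deg
  cos(285 deg) = 0.2588, sin(285 deg) = -0.9659
  joint[3] = (-4.7886, 4.1747) + 4 * (0.2588, -0.9659) = (-4.7886 + 1.0353, 4.1747 + -3.8637) = (-3.7533, 0.3110)
link 3: phi[3] = 135 + 170 + -20 + -45 = 240 deg
  cos(240 deg) = -0.5000, sin(240 deg) = -0.8660
  joint[4] = (-3.7533, 0.3110) + 2.3 * (-0.5000, -0.8660) = (-3.7533 + -1.1500, 0.3110 + -1.9919) = (-4.9033, -1.6809)
End effector: (-4.9033, -1.6809)

Answer: -4.9033 -1.6809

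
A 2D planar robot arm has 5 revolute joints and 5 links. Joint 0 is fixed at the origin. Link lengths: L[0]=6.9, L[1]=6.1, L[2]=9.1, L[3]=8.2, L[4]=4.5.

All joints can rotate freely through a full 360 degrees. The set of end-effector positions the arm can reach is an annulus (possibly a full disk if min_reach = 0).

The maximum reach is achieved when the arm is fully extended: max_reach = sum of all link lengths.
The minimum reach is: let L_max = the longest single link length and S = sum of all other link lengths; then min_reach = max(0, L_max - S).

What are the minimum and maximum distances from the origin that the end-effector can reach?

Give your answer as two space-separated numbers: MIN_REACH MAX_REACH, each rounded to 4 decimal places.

Link lengths: [6.9, 6.1, 9.1, 8.2, 4.5]
max_reach = 6.9 + 6.1 + 9.1 + 8.2 + 4.5 = 34.8
L_max = max([6.9, 6.1, 9.1, 8.2, 4.5]) = 9.1
S (sum of others) = 34.8 - 9.1 = 25.7
min_reach = max(0, 9.1 - 25.7) = max(0, -16.6) = 0

Answer: 0.0000 34.8000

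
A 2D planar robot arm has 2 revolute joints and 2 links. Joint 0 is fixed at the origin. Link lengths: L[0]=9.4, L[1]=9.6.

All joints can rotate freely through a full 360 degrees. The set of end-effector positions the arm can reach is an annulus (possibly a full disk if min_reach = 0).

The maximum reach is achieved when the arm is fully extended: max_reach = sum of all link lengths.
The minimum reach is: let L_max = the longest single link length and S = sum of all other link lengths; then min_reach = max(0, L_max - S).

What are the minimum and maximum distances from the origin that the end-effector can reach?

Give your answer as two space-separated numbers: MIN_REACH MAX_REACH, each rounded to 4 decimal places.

Answer: 0.2000 19.0000

Derivation:
Link lengths: [9.4, 9.6]
max_reach = 9.4 + 9.6 = 19
L_max = max([9.4, 9.6]) = 9.6
S (sum of others) = 19 - 9.6 = 9.4
min_reach = max(0, 9.6 - 9.4) = max(0, 0.2) = 0.2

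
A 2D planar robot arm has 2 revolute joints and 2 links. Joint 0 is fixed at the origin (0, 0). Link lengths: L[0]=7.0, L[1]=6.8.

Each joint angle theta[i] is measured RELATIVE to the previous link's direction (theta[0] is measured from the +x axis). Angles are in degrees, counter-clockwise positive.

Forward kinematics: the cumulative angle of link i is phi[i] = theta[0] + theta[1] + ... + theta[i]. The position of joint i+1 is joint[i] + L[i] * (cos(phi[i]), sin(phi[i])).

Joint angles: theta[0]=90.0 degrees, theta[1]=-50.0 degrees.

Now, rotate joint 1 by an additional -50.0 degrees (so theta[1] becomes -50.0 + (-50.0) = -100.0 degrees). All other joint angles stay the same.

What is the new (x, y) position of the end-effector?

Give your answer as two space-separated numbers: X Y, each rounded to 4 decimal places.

joint[0] = (0.0000, 0.0000)  (base)
link 0: phi[0] = 90 = 90 deg
  cos(90 deg) = 0.0000, sin(90 deg) = 1.0000
  joint[1] = (0.0000, 0.0000) + 7 * (0.0000, 1.0000) = (0.0000 + 0.0000, 0.0000 + 7.0000) = (0.0000, 7.0000)
link 1: phi[1] = 90 + -100 = -10 deg
  cos(-10 deg) = 0.9848, sin(-10 deg) = -0.1736
  joint[2] = (0.0000, 7.0000) + 6.8 * (0.9848, -0.1736) = (0.0000 + 6.6967, 7.0000 + -1.1808) = (6.6967, 5.8192)
End effector: (6.6967, 5.8192)

Answer: 6.6967 5.8192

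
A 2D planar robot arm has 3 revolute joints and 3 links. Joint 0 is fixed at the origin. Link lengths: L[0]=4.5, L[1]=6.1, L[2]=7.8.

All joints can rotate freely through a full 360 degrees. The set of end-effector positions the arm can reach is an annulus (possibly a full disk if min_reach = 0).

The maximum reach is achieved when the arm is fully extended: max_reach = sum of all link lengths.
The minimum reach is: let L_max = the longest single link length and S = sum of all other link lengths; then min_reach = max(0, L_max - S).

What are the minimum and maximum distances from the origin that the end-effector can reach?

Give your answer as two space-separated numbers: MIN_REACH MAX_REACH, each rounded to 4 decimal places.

Link lengths: [4.5, 6.1, 7.8]
max_reach = 4.5 + 6.1 + 7.8 = 18.4
L_max = max([4.5, 6.1, 7.8]) = 7.8
S (sum of others) = 18.4 - 7.8 = 10.6
min_reach = max(0, 7.8 - 10.6) = max(0, -2.8) = 0

Answer: 0.0000 18.4000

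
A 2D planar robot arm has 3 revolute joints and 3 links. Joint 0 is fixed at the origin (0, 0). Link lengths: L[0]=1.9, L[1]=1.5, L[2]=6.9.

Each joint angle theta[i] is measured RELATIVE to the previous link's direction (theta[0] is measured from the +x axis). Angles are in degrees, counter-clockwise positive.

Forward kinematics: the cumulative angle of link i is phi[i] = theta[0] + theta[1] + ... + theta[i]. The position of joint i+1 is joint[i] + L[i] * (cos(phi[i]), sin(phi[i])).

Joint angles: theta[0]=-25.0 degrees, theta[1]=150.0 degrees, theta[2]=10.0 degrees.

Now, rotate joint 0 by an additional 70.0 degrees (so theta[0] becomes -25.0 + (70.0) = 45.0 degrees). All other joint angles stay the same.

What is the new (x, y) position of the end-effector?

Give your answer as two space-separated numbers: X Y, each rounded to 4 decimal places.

joint[0] = (0.0000, 0.0000)  (base)
link 0: phi[0] = 45 = 45 deg
  cos(45 deg) = 0.7071, sin(45 deg) = 0.7071
  joint[1] = (0.0000, 0.0000) + 1.9 * (0.7071, 0.7071) = (0.0000 + 1.3435, 0.0000 + 1.3435) = (1.3435, 1.3435)
link 1: phi[1] = 45 + 150 = 195 deg
  cos(195 deg) = -0.9659, sin(195 deg) = -0.2588
  joint[2] = (1.3435, 1.3435) + 1.5 * (-0.9659, -0.2588) = (1.3435 + -1.4489, 1.3435 + -0.3882) = (-0.1054, 0.9553)
link 2: phi[2] = 45 + 150 + 10 = 205 deg
  cos(205 deg) = -0.9063, sin(205 deg) = -0.4226
  joint[3] = (-0.1054, 0.9553) + 6.9 * (-0.9063, -0.4226) = (-0.1054 + -6.2535, 0.9553 + -2.9161) = (-6.3589, -1.9608)
End effector: (-6.3589, -1.9608)

Answer: -6.3589 -1.9608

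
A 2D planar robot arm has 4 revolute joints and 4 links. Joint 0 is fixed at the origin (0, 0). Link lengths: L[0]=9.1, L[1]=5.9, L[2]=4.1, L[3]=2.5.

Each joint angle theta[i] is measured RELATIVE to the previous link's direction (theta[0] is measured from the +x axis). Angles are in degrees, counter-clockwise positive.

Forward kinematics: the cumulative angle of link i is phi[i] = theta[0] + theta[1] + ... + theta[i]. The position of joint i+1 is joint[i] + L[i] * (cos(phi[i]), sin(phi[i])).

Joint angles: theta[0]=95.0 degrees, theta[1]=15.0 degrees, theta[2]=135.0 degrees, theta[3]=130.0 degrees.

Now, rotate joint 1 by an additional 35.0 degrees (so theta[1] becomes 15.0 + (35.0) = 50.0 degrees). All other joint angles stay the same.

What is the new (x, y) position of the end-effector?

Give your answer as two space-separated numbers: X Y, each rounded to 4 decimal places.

joint[0] = (0.0000, 0.0000)  (base)
link 0: phi[0] = 95 = 95 deg
  cos(95 deg) = -0.0872, sin(95 deg) = 0.9962
  joint[1] = (0.0000, 0.0000) + 9.1 * (-0.0872, 0.9962) = (0.0000 + -0.7931, 0.0000 + 9.0654) = (-0.7931, 9.0654)
link 1: phi[1] = 95 + 50 = 145 deg
  cos(145 deg) = -0.8192, sin(145 deg) = 0.5736
  joint[2] = (-0.7931, 9.0654) + 5.9 * (-0.8192, 0.5736) = (-0.7931 + -4.8330, 9.0654 + 3.3841) = (-5.6261, 12.4495)
link 2: phi[2] = 95 + 50 + 135 = 280 deg
  cos(280 deg) = 0.1736, sin(280 deg) = -0.9848
  joint[3] = (-5.6261, 12.4495) + 4.1 * (0.1736, -0.9848) = (-5.6261 + 0.7120, 12.4495 + -4.0377) = (-4.9142, 8.4118)
link 3: phi[3] = 95 + 50 + 135 + 130 = 410 deg
  cos(410 deg) = 0.6428, sin(410 deg) = 0.7660
  joint[4] = (-4.9142, 8.4118) + 2.5 * (0.6428, 0.7660) = (-4.9142 + 1.6070, 8.4118 + 1.9151) = (-3.3072, 10.3269)
End effector: (-3.3072, 10.3269)

Answer: -3.3072 10.3269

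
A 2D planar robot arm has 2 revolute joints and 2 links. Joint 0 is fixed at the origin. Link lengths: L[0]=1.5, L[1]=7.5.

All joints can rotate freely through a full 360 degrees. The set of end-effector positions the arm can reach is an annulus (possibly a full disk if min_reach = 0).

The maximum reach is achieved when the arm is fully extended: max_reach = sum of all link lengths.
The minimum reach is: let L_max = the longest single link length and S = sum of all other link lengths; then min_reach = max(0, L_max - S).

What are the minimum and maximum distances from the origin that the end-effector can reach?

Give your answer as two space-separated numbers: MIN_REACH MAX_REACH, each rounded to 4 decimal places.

Link lengths: [1.5, 7.5]
max_reach = 1.5 + 7.5 = 9
L_max = max([1.5, 7.5]) = 7.5
S (sum of others) = 9 - 7.5 = 1.5
min_reach = max(0, 7.5 - 1.5) = max(0, 6) = 6

Answer: 6.0000 9.0000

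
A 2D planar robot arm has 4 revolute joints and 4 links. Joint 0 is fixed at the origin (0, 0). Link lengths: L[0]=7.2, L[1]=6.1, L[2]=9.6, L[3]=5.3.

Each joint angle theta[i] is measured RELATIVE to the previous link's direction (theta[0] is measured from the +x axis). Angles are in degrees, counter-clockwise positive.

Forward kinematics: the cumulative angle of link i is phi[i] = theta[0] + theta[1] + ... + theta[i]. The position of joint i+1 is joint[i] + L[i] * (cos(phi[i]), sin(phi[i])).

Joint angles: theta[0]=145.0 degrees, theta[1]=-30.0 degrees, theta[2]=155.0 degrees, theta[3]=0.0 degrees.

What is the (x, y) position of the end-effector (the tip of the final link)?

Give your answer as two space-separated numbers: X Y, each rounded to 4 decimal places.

joint[0] = (0.0000, 0.0000)  (base)
link 0: phi[0] = 145 = 145 deg
  cos(145 deg) = -0.8192, sin(145 deg) = 0.5736
  joint[1] = (0.0000, 0.0000) + 7.2 * (-0.8192, 0.5736) = (0.0000 + -5.8979, 0.0000 + 4.1298) = (-5.8979, 4.1298)
link 1: phi[1] = 145 + -30 = 115 deg
  cos(115 deg) = -0.4226, sin(115 deg) = 0.9063
  joint[2] = (-5.8979, 4.1298) + 6.1 * (-0.4226, 0.9063) = (-5.8979 + -2.5780, 4.1298 + 5.5285) = (-8.4759, 9.6582)
link 2: phi[2] = 145 + -30 + 155 = 270 deg
  cos(270 deg) = -0.0000, sin(270 deg) = -1.0000
  joint[3] = (-8.4759, 9.6582) + 9.6 * (-0.0000, -1.0000) = (-8.4759 + -0.0000, 9.6582 + -9.6000) = (-8.4759, 0.0582)
link 3: phi[3] = 145 + -30 + 155 + 0 = 270 deg
  cos(270 deg) = -0.0000, sin(270 deg) = -1.0000
  joint[4] = (-8.4759, 0.0582) + 5.3 * (-0.0000, -1.0000) = (-8.4759 + -0.0000, 0.0582 + -5.3000) = (-8.4759, -5.2418)
End effector: (-8.4759, -5.2418)

Answer: -8.4759 -5.2418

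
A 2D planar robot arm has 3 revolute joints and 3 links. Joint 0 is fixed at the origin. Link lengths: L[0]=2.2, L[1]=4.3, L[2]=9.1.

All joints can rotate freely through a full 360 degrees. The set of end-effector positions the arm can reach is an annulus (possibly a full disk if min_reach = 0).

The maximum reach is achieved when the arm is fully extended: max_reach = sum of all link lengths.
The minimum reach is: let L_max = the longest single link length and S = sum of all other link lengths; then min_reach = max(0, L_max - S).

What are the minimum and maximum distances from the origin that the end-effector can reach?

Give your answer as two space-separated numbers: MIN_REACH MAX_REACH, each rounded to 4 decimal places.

Link lengths: [2.2, 4.3, 9.1]
max_reach = 2.2 + 4.3 + 9.1 = 15.6
L_max = max([2.2, 4.3, 9.1]) = 9.1
S (sum of others) = 15.6 - 9.1 = 6.5
min_reach = max(0, 9.1 - 6.5) = max(0, 2.6) = 2.6

Answer: 2.6000 15.6000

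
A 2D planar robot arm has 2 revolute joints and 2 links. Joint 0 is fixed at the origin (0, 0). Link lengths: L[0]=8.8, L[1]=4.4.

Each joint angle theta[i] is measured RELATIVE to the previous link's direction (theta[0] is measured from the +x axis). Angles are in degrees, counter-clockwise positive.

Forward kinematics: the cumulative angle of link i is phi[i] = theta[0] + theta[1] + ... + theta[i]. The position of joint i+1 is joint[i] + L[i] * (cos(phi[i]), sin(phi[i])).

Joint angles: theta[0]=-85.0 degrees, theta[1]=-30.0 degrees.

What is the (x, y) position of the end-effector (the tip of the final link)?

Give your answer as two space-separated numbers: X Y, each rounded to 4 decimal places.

Answer: -1.0925 -12.7543

Derivation:
joint[0] = (0.0000, 0.0000)  (base)
link 0: phi[0] = -85 = -85 deg
  cos(-85 deg) = 0.0872, sin(-85 deg) = -0.9962
  joint[1] = (0.0000, 0.0000) + 8.8 * (0.0872, -0.9962) = (0.0000 + 0.7670, 0.0000 + -8.7665) = (0.7670, -8.7665)
link 1: phi[1] = -85 + -30 = -115 deg
  cos(-115 deg) = -0.4226, sin(-115 deg) = -0.9063
  joint[2] = (0.7670, -8.7665) + 4.4 * (-0.4226, -0.9063) = (0.7670 + -1.8595, -8.7665 + -3.9878) = (-1.0925, -12.7543)
End effector: (-1.0925, -12.7543)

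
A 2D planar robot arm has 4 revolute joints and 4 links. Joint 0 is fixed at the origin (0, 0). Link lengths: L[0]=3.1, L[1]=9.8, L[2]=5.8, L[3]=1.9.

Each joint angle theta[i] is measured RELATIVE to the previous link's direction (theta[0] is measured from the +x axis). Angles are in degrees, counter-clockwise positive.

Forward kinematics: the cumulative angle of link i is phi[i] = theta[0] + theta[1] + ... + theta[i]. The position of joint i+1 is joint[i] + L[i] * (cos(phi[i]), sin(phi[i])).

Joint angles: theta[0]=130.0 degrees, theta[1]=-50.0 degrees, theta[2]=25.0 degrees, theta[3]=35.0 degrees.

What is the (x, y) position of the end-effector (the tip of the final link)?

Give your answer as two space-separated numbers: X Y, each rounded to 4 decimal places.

Answer: -3.2475 18.8495

Derivation:
joint[0] = (0.0000, 0.0000)  (base)
link 0: phi[0] = 130 = 130 deg
  cos(130 deg) = -0.6428, sin(130 deg) = 0.7660
  joint[1] = (0.0000, 0.0000) + 3.1 * (-0.6428, 0.7660) = (0.0000 + -1.9926, 0.0000 + 2.3747) = (-1.9926, 2.3747)
link 1: phi[1] = 130 + -50 = 80 deg
  cos(80 deg) = 0.1736, sin(80 deg) = 0.9848
  joint[2] = (-1.9926, 2.3747) + 9.8 * (0.1736, 0.9848) = (-1.9926 + 1.7018, 2.3747 + 9.6511) = (-0.2909, 12.0259)
link 2: phi[2] = 130 + -50 + 25 = 105 deg
  cos(105 deg) = -0.2588, sin(105 deg) = 0.9659
  joint[3] = (-0.2909, 12.0259) + 5.8 * (-0.2588, 0.9659) = (-0.2909 + -1.5012, 12.0259 + 5.6024) = (-1.7920, 17.6282)
link 3: phi[3] = 130 + -50 + 25 + 35 = 140 deg
  cos(140 deg) = -0.7660, sin(140 deg) = 0.6428
  joint[4] = (-1.7920, 17.6282) + 1.9 * (-0.7660, 0.6428) = (-1.7920 + -1.4555, 17.6282 + 1.2213) = (-3.2475, 18.8495)
End effector: (-3.2475, 18.8495)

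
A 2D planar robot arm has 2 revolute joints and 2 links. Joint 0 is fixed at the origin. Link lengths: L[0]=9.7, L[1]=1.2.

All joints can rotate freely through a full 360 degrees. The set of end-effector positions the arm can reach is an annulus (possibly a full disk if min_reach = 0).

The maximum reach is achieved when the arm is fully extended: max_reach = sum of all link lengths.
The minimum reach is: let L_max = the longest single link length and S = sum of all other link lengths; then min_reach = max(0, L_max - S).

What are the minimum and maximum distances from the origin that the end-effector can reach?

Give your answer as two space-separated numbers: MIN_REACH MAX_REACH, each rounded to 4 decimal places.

Link lengths: [9.7, 1.2]
max_reach = 9.7 + 1.2 = 10.9
L_max = max([9.7, 1.2]) = 9.7
S (sum of others) = 10.9 - 9.7 = 1.2
min_reach = max(0, 9.7 - 1.2) = max(0, 8.5) = 8.5

Answer: 8.5000 10.9000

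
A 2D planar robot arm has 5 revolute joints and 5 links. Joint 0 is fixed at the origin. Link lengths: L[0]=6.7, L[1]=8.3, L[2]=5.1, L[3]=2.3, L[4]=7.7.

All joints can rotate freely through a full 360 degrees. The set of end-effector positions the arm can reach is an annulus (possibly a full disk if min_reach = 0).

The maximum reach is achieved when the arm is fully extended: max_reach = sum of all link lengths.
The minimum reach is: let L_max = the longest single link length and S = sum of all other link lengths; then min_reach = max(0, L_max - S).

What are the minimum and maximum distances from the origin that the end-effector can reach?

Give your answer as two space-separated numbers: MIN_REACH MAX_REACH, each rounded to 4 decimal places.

Link lengths: [6.7, 8.3, 5.1, 2.3, 7.7]
max_reach = 6.7 + 8.3 + 5.1 + 2.3 + 7.7 = 30.1
L_max = max([6.7, 8.3, 5.1, 2.3, 7.7]) = 8.3
S (sum of others) = 30.1 - 8.3 = 21.8
min_reach = max(0, 8.3 - 21.8) = max(0, -13.5) = 0

Answer: 0.0000 30.1000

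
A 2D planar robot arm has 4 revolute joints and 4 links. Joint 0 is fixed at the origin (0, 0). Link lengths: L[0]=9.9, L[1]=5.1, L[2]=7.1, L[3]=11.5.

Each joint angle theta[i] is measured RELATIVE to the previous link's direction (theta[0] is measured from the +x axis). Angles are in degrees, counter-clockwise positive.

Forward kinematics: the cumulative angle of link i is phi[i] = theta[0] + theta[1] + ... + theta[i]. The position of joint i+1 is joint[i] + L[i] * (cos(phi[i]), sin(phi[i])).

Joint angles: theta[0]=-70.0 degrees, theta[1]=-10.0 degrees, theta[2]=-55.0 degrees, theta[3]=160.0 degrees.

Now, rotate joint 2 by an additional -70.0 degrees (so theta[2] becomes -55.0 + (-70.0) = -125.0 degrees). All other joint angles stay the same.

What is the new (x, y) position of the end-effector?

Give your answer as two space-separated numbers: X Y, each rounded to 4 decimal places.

Answer: 5.9685 -19.4566

Derivation:
joint[0] = (0.0000, 0.0000)  (base)
link 0: phi[0] = -70 = -70 deg
  cos(-70 deg) = 0.3420, sin(-70 deg) = -0.9397
  joint[1] = (0.0000, 0.0000) + 9.9 * (0.3420, -0.9397) = (0.0000 + 3.3860, 0.0000 + -9.3030) = (3.3860, -9.3030)
link 1: phi[1] = -70 + -10 = -80 deg
  cos(-80 deg) = 0.1736, sin(-80 deg) = -0.9848
  joint[2] = (3.3860, -9.3030) + 5.1 * (0.1736, -0.9848) = (3.3860 + 0.8856, -9.3030 + -5.0225) = (4.2716, -14.3255)
link 2: phi[2] = -70 + -10 + -125 = -205 deg
  cos(-205 deg) = -0.9063, sin(-205 deg) = 0.4226
  joint[3] = (4.2716, -14.3255) + 7.1 * (-0.9063, 0.4226) = (4.2716 + -6.4348, -14.3255 + 3.0006) = (-2.1632, -11.3249)
link 3: phi[3] = -70 + -10 + -125 + 160 = -45 deg
  cos(-45 deg) = 0.7071, sin(-45 deg) = -0.7071
  joint[4] = (-2.1632, -11.3249) + 11.5 * (0.7071, -0.7071) = (-2.1632 + 8.1317, -11.3249 + -8.1317) = (5.9685, -19.4566)
End effector: (5.9685, -19.4566)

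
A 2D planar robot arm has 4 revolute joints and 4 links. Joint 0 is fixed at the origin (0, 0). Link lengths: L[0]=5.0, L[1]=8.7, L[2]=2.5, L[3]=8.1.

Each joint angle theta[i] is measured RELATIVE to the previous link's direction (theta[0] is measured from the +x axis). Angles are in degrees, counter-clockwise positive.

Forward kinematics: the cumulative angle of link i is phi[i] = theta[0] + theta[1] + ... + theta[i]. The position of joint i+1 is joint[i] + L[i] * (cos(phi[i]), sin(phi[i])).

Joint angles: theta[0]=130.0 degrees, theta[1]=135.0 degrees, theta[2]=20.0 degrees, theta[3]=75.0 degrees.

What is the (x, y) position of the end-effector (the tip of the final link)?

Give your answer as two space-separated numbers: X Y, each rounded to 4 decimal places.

Answer: 4.7749 -7.2515

Derivation:
joint[0] = (0.0000, 0.0000)  (base)
link 0: phi[0] = 130 = 130 deg
  cos(130 deg) = -0.6428, sin(130 deg) = 0.7660
  joint[1] = (0.0000, 0.0000) + 5 * (-0.6428, 0.7660) = (0.0000 + -3.2139, 0.0000 + 3.8302) = (-3.2139, 3.8302)
link 1: phi[1] = 130 + 135 = 265 deg
  cos(265 deg) = -0.0872, sin(265 deg) = -0.9962
  joint[2] = (-3.2139, 3.8302) + 8.7 * (-0.0872, -0.9962) = (-3.2139 + -0.7583, 3.8302 + -8.6669) = (-3.9722, -4.8367)
link 2: phi[2] = 130 + 135 + 20 = 285 deg
  cos(285 deg) = 0.2588, sin(285 deg) = -0.9659
  joint[3] = (-3.9722, -4.8367) + 2.5 * (0.2588, -0.9659) = (-3.9722 + 0.6470, -4.8367 + -2.4148) = (-3.3251, -7.2515)
link 3: phi[3] = 130 + 135 + 20 + 75 = 360 deg
  cos(360 deg) = 1.0000, sin(360 deg) = -0.0000
  joint[4] = (-3.3251, -7.2515) + 8.1 * (1.0000, -0.0000) = (-3.3251 + 8.1000, -7.2515 + -0.0000) = (4.7749, -7.2515)
End effector: (4.7749, -7.2515)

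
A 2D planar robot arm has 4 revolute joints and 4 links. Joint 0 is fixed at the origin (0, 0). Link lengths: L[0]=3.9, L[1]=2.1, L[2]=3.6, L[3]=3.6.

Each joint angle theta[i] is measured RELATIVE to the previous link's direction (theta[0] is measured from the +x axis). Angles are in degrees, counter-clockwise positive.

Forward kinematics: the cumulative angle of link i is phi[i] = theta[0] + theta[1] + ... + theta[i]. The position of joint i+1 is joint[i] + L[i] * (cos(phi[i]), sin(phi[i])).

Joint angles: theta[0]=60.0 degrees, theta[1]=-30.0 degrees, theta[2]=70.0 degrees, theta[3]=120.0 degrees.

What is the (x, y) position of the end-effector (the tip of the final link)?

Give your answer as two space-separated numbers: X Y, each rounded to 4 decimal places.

joint[0] = (0.0000, 0.0000)  (base)
link 0: phi[0] = 60 = 60 deg
  cos(60 deg) = 0.5000, sin(60 deg) = 0.8660
  joint[1] = (0.0000, 0.0000) + 3.9 * (0.5000, 0.8660) = (0.0000 + 1.9500, 0.0000 + 3.3775) = (1.9500, 3.3775)
link 1: phi[1] = 60 + -30 = 30 deg
  cos(30 deg) = 0.8660, sin(30 deg) = 0.5000
  joint[2] = (1.9500, 3.3775) + 2.1 * (0.8660, 0.5000) = (1.9500 + 1.8187, 3.3775 + 1.0500) = (3.7687, 4.4275)
link 2: phi[2] = 60 + -30 + 70 = 100 deg
  cos(100 deg) = -0.1736, sin(100 deg) = 0.9848
  joint[3] = (3.7687, 4.4275) + 3.6 * (-0.1736, 0.9848) = (3.7687 + -0.6251, 4.4275 + 3.5453) = (3.1435, 7.9728)
link 3: phi[3] = 60 + -30 + 70 + 120 = 220 deg
  cos(220 deg) = -0.7660, sin(220 deg) = -0.6428
  joint[4] = (3.1435, 7.9728) + 3.6 * (-0.7660, -0.6428) = (3.1435 + -2.7578, 7.9728 + -2.3140) = (0.3858, 5.6588)
End effector: (0.3858, 5.6588)

Answer: 0.3858 5.6588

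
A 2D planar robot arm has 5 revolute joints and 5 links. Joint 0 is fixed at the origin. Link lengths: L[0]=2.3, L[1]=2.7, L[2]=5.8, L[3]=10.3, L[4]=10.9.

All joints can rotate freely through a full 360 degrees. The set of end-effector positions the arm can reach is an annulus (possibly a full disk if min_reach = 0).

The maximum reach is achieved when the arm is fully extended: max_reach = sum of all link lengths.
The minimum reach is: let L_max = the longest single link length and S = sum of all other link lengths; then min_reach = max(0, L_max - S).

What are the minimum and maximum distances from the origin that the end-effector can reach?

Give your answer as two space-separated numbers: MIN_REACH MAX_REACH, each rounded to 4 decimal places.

Answer: 0.0000 32.0000

Derivation:
Link lengths: [2.3, 2.7, 5.8, 10.3, 10.9]
max_reach = 2.3 + 2.7 + 5.8 + 10.3 + 10.9 = 32
L_max = max([2.3, 2.7, 5.8, 10.3, 10.9]) = 10.9
S (sum of others) = 32 - 10.9 = 21.1
min_reach = max(0, 10.9 - 21.1) = max(0, -10.2) = 0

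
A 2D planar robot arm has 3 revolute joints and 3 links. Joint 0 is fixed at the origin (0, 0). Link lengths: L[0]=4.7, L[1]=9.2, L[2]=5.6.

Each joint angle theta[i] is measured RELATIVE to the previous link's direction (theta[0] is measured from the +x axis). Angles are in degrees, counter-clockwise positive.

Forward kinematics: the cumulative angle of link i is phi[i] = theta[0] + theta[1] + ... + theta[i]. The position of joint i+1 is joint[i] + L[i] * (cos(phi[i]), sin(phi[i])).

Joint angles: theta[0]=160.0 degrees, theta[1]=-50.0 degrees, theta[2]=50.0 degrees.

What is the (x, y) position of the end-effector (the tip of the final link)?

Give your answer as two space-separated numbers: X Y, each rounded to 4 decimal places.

joint[0] = (0.0000, 0.0000)  (base)
link 0: phi[0] = 160 = 160 deg
  cos(160 deg) = -0.9397, sin(160 deg) = 0.3420
  joint[1] = (0.0000, 0.0000) + 4.7 * (-0.9397, 0.3420) = (0.0000 + -4.4166, 0.0000 + 1.6075) = (-4.4166, 1.6075)
link 1: phi[1] = 160 + -50 = 110 deg
  cos(110 deg) = -0.3420, sin(110 deg) = 0.9397
  joint[2] = (-4.4166, 1.6075) + 9.2 * (-0.3420, 0.9397) = (-4.4166 + -3.1466, 1.6075 + 8.6452) = (-7.5631, 10.2527)
link 2: phi[2] = 160 + -50 + 50 = 160 deg
  cos(160 deg) = -0.9397, sin(160 deg) = 0.3420
  joint[3] = (-7.5631, 10.2527) + 5.6 * (-0.9397, 0.3420) = (-7.5631 + -5.2623, 10.2527 + 1.9153) = (-12.8254, 12.1680)
End effector: (-12.8254, 12.1680)

Answer: -12.8254 12.1680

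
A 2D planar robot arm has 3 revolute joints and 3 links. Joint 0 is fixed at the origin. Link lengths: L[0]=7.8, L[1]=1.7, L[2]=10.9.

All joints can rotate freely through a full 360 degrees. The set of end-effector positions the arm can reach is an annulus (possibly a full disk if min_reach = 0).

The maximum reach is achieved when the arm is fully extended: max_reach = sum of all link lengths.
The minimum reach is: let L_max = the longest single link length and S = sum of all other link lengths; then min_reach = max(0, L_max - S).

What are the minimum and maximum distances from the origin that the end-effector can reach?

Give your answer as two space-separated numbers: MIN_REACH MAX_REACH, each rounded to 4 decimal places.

Link lengths: [7.8, 1.7, 10.9]
max_reach = 7.8 + 1.7 + 10.9 = 20.4
L_max = max([7.8, 1.7, 10.9]) = 10.9
S (sum of others) = 20.4 - 10.9 = 9.5
min_reach = max(0, 10.9 - 9.5) = max(0, 1.4) = 1.4

Answer: 1.4000 20.4000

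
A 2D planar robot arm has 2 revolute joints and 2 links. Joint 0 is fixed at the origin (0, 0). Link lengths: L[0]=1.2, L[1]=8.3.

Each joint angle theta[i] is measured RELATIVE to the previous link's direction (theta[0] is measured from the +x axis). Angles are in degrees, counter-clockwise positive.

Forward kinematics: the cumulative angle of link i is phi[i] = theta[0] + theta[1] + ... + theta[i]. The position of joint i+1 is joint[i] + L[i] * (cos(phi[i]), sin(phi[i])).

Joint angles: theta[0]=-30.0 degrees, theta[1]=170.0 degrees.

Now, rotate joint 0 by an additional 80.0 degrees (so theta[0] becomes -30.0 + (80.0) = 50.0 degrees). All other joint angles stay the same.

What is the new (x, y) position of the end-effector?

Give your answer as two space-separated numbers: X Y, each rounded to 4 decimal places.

Answer: -5.5868 -4.4159

Derivation:
joint[0] = (0.0000, 0.0000)  (base)
link 0: phi[0] = 50 = 50 deg
  cos(50 deg) = 0.6428, sin(50 deg) = 0.7660
  joint[1] = (0.0000, 0.0000) + 1.2 * (0.6428, 0.7660) = (0.0000 + 0.7713, 0.0000 + 0.9193) = (0.7713, 0.9193)
link 1: phi[1] = 50 + 170 = 220 deg
  cos(220 deg) = -0.7660, sin(220 deg) = -0.6428
  joint[2] = (0.7713, 0.9193) + 8.3 * (-0.7660, -0.6428) = (0.7713 + -6.3582, 0.9193 + -5.3351) = (-5.5868, -4.4159)
End effector: (-5.5868, -4.4159)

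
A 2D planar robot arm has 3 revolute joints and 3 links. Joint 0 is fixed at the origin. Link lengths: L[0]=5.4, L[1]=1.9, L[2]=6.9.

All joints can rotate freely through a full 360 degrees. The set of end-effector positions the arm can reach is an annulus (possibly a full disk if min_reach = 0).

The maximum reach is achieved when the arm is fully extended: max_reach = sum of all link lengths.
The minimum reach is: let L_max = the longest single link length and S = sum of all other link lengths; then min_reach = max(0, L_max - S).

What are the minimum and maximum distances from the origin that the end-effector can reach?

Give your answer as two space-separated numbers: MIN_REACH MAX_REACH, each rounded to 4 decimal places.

Link lengths: [5.4, 1.9, 6.9]
max_reach = 5.4 + 1.9 + 6.9 = 14.2
L_max = max([5.4, 1.9, 6.9]) = 6.9
S (sum of others) = 14.2 - 6.9 = 7.3
min_reach = max(0, 6.9 - 7.3) = max(0, -0.4) = 0

Answer: 0.0000 14.2000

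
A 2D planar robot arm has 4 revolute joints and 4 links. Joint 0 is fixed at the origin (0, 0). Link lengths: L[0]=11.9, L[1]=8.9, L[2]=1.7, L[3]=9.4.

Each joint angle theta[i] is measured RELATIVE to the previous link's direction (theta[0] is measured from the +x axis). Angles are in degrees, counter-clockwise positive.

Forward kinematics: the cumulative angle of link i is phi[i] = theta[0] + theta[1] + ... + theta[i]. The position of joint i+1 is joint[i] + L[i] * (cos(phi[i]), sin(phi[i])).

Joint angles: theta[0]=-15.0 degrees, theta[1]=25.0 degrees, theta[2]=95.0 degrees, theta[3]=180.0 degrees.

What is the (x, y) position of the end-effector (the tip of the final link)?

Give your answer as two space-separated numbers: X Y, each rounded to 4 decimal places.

joint[0] = (0.0000, 0.0000)  (base)
link 0: phi[0] = -15 = -15 deg
  cos(-15 deg) = 0.9659, sin(-15 deg) = -0.2588
  joint[1] = (0.0000, 0.0000) + 11.9 * (0.9659, -0.2588) = (0.0000 + 11.4945, 0.0000 + -3.0799) = (11.4945, -3.0799)
link 1: phi[1] = -15 + 25 = 10 deg
  cos(10 deg) = 0.9848, sin(10 deg) = 0.1736
  joint[2] = (11.4945, -3.0799) + 8.9 * (0.9848, 0.1736) = (11.4945 + 8.7648, -3.0799 + 1.5455) = (20.2593, -1.5345)
link 2: phi[2] = -15 + 25 + 95 = 105 deg
  cos(105 deg) = -0.2588, sin(105 deg) = 0.9659
  joint[3] = (20.2593, -1.5345) + 1.7 * (-0.2588, 0.9659) = (20.2593 + -0.4400, -1.5345 + 1.6421) = (19.8193, 0.1076)
link 3: phi[3] = -15 + 25 + 95 + 180 = 285 deg
  cos(285 deg) = 0.2588, sin(285 deg) = -0.9659
  joint[4] = (19.8193, 0.1076) + 9.4 * (0.2588, -0.9659) = (19.8193 + 2.4329, 0.1076 + -9.0797) = (22.2522, -8.9721)
End effector: (22.2522, -8.9721)

Answer: 22.2522 -8.9721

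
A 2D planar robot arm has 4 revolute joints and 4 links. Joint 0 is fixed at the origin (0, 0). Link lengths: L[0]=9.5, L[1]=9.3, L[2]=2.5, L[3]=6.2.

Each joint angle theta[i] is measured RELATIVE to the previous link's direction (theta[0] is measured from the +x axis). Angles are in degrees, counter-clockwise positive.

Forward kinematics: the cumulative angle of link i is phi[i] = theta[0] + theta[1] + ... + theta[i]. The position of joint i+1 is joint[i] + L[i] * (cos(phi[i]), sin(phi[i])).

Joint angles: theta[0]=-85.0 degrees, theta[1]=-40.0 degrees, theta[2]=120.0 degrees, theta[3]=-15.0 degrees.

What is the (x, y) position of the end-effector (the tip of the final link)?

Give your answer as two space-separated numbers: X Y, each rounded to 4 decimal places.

joint[0] = (0.0000, 0.0000)  (base)
link 0: phi[0] = -85 = -85 deg
  cos(-85 deg) = 0.0872, sin(-85 deg) = -0.9962
  joint[1] = (0.0000, 0.0000) + 9.5 * (0.0872, -0.9962) = (0.0000 + 0.8280, 0.0000 + -9.4638) = (0.8280, -9.4638)
link 1: phi[1] = -85 + -40 = -125 deg
  cos(-125 deg) = -0.5736, sin(-125 deg) = -0.8192
  joint[2] = (0.8280, -9.4638) + 9.3 * (-0.5736, -0.8192) = (0.8280 + -5.3343, -9.4638 + -7.6181) = (-4.5063, -17.0820)
link 2: phi[2] = -85 + -40 + 120 = -5 deg
  cos(-5 deg) = 0.9962, sin(-5 deg) = -0.0872
  joint[3] = (-4.5063, -17.0820) + 2.5 * (0.9962, -0.0872) = (-4.5063 + 2.4905, -17.0820 + -0.2179) = (-2.0158, -17.2999)
link 3: phi[3] = -85 + -40 + 120 + -15 = -20 deg
  cos(-20 deg) = 0.9397, sin(-20 deg) = -0.3420
  joint[4] = (-2.0158, -17.2999) + 6.2 * (0.9397, -0.3420) = (-2.0158 + 5.8261, -17.2999 + -2.1205) = (3.8103, -19.4204)
End effector: (3.8103, -19.4204)

Answer: 3.8103 -19.4204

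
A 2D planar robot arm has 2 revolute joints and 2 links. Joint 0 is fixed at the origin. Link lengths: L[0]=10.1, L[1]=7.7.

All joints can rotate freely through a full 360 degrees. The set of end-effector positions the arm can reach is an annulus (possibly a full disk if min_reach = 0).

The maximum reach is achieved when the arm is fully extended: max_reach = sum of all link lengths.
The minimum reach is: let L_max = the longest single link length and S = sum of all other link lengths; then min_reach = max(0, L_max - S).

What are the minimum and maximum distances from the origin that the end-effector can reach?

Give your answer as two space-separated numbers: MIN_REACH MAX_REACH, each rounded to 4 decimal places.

Answer: 2.4000 17.8000

Derivation:
Link lengths: [10.1, 7.7]
max_reach = 10.1 + 7.7 = 17.8
L_max = max([10.1, 7.7]) = 10.1
S (sum of others) = 17.8 - 10.1 = 7.7
min_reach = max(0, 10.1 - 7.7) = max(0, 2.4) = 2.4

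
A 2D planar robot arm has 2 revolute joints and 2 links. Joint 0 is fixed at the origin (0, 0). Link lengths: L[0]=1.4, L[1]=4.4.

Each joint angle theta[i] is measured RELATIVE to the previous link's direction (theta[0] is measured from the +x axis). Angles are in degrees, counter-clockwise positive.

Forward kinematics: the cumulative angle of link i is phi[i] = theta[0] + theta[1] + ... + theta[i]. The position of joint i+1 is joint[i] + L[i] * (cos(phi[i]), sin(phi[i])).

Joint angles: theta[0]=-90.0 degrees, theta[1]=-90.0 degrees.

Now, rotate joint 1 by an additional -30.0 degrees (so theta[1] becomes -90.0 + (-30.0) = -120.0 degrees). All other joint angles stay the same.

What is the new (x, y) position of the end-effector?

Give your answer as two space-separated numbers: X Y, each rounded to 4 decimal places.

Answer: -3.8105 0.8000

Derivation:
joint[0] = (0.0000, 0.0000)  (base)
link 0: phi[0] = -90 = -90 deg
  cos(-90 deg) = 0.0000, sin(-90 deg) = -1.0000
  joint[1] = (0.0000, 0.0000) + 1.4 * (0.0000, -1.0000) = (0.0000 + 0.0000, 0.0000 + -1.4000) = (0.0000, -1.4000)
link 1: phi[1] = -90 + -120 = -210 deg
  cos(-210 deg) = -0.8660, sin(-210 deg) = 0.5000
  joint[2] = (0.0000, -1.4000) + 4.4 * (-0.8660, 0.5000) = (0.0000 + -3.8105, -1.4000 + 2.2000) = (-3.8105, 0.8000)
End effector: (-3.8105, 0.8000)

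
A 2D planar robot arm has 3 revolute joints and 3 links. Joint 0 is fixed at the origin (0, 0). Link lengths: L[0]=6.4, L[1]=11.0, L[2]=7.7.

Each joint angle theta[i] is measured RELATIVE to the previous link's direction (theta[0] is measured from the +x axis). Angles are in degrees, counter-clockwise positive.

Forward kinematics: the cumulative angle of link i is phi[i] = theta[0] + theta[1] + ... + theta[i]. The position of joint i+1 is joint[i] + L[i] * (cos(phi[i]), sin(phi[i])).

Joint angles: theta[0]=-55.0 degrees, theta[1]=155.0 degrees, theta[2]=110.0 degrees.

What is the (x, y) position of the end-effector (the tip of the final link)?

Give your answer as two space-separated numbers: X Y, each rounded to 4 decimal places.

Answer: -4.9076 1.7403

Derivation:
joint[0] = (0.0000, 0.0000)  (base)
link 0: phi[0] = -55 = -55 deg
  cos(-55 deg) = 0.5736, sin(-55 deg) = -0.8192
  joint[1] = (0.0000, 0.0000) + 6.4 * (0.5736, -0.8192) = (0.0000 + 3.6709, 0.0000 + -5.2426) = (3.6709, -5.2426)
link 1: phi[1] = -55 + 155 = 100 deg
  cos(100 deg) = -0.1736, sin(100 deg) = 0.9848
  joint[2] = (3.6709, -5.2426) + 11 * (-0.1736, 0.9848) = (3.6709 + -1.9101, -5.2426 + 10.8329) = (1.7608, 5.5903)
link 2: phi[2] = -55 + 155 + 110 = 210 deg
  cos(210 deg) = -0.8660, sin(210 deg) = -0.5000
  joint[3] = (1.7608, 5.5903) + 7.7 * (-0.8660, -0.5000) = (1.7608 + -6.6684, 5.5903 + -3.8500) = (-4.9076, 1.7403)
End effector: (-4.9076, 1.7403)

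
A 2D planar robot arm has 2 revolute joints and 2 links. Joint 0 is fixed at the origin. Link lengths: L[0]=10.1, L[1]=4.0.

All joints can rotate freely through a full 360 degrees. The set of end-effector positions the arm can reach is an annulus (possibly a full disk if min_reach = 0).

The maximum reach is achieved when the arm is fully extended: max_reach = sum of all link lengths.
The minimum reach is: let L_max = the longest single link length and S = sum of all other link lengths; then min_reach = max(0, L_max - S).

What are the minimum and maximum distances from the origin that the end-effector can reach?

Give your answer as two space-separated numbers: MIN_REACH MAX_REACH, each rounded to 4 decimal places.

Answer: 6.1000 14.1000

Derivation:
Link lengths: [10.1, 4.0]
max_reach = 10.1 + 4 = 14.1
L_max = max([10.1, 4.0]) = 10.1
S (sum of others) = 14.1 - 10.1 = 4
min_reach = max(0, 10.1 - 4) = max(0, 6.1) = 6.1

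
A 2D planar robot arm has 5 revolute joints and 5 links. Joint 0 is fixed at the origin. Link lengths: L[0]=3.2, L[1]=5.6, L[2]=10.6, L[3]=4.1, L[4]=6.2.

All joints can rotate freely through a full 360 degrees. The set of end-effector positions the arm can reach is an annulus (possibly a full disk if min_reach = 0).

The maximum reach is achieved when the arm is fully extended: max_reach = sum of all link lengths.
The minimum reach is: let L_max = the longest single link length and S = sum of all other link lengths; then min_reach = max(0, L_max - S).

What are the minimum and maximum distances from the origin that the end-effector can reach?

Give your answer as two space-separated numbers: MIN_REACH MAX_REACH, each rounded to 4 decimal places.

Answer: 0.0000 29.7000

Derivation:
Link lengths: [3.2, 5.6, 10.6, 4.1, 6.2]
max_reach = 3.2 + 5.6 + 10.6 + 4.1 + 6.2 = 29.7
L_max = max([3.2, 5.6, 10.6, 4.1, 6.2]) = 10.6
S (sum of others) = 29.7 - 10.6 = 19.1
min_reach = max(0, 10.6 - 19.1) = max(0, -8.5) = 0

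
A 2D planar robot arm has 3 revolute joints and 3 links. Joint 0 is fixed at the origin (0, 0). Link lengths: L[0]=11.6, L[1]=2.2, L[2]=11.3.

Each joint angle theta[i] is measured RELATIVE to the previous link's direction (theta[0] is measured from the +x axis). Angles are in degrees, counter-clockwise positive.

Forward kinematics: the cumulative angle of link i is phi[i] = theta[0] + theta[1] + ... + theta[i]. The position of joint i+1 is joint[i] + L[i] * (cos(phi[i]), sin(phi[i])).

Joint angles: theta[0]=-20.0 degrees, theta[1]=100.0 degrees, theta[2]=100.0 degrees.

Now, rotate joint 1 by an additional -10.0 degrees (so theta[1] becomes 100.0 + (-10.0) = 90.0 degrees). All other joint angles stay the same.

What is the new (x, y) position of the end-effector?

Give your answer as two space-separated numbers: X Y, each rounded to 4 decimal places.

joint[0] = (0.0000, 0.0000)  (base)
link 0: phi[0] = -20 = -20 deg
  cos(-20 deg) = 0.9397, sin(-20 deg) = -0.3420
  joint[1] = (0.0000, 0.0000) + 11.6 * (0.9397, -0.3420) = (0.0000 + 10.9004, 0.0000 + -3.9674) = (10.9004, -3.9674)
link 1: phi[1] = -20 + 90 = 70 deg
  cos(70 deg) = 0.3420, sin(70 deg) = 0.9397
  joint[2] = (10.9004, -3.9674) + 2.2 * (0.3420, 0.9397) = (10.9004 + 0.7524, -3.9674 + 2.0673) = (11.6529, -1.9001)
link 2: phi[2] = -20 + 90 + 100 = 170 deg
  cos(170 deg) = -0.9848, sin(170 deg) = 0.1736
  joint[3] = (11.6529, -1.9001) + 11.3 * (-0.9848, 0.1736) = (11.6529 + -11.1283, -1.9001 + 1.9622) = (0.5246, 0.0621)
End effector: (0.5246, 0.0621)

Answer: 0.5246 0.0621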